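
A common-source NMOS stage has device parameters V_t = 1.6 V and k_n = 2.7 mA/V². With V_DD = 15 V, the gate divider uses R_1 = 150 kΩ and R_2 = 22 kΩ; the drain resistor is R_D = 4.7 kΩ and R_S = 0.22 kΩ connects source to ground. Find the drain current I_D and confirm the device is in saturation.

V_G = V_DD·R_2/(R_1+R_2) = 15×22/172 = 1.92 V.
Assume saturation: I_D = (k_n/2)(V_GS − V_t)² with V_GS = V_G − I_D·R_S = 1.92 − 0.22·I_D.
Substituting gives 0.0653·I_D² − 1.19·I_D + 0.137 = 0, with roots I_D = 0.116 or 18.1 mA.
The root I_D = 18.1 mA gives V_GS = -2.06 V ≤ V_t, so take I_D = 0.116 mA.
Then V_GS = 1.89 V and V_DS = V_DD − I_D(R_D+R_S) = 15 − 0.116×4.92 = 14.4 V.
Saturation requires V_DS ≥ V_GS − V_t = 0.293 V; 14.4 ≥ 0.293 ✓.

I_D ≈ 0.12 mA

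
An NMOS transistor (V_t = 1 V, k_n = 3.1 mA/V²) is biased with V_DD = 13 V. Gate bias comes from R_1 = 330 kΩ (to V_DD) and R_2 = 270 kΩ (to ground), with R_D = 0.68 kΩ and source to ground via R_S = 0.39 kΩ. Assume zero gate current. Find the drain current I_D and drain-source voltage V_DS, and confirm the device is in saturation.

I_D ≈ 7 mA, V_DS ≈ 5.5 V

V_G = V_DD·R_2/(R_1+R_2) = 13×270/600 = 5.85 V.
Assume saturation: I_D = (k_n/2)(V_GS − V_t)² with V_GS = V_G − I_D·R_S = 5.85 − 0.39·I_D.
Substituting gives 0.236·I_D² − 6.86·I_D + 36.5 = 0, with roots I_D = 6.99 or 22.1 mA.
The root I_D = 22.1 mA gives V_GS = -2.78 V ≤ V_t, so take I_D = 6.99 mA.
Then V_GS = 3.12 V and V_DS = V_DD − I_D(R_D+R_S) = 13 − 6.99×1.07 = 5.52 V.
Saturation requires V_DS ≥ V_GS − V_t = 2.12 V; 5.52 ≥ 2.12 ✓.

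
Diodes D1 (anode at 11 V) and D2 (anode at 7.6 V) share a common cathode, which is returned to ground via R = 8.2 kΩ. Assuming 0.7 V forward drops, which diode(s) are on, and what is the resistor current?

Only D1 conducts; I_R ≈ 1.3 mA

Assume both conduct. Then node N would need to be at both 11−0.7 = 10.3 V and 7.6−0.7 = 6.9 V, which is impossible.
Assume only D1 conducts: V_N = 11 − 0.7 = 10.3 V, so I_R = 10.3/8.2 = 1.26 mA.
Check D2: its anode-to-cathode voltage is 7.6 − 10.3 = -2.7 V < 0.7 V, so it is off. The assumption is consistent.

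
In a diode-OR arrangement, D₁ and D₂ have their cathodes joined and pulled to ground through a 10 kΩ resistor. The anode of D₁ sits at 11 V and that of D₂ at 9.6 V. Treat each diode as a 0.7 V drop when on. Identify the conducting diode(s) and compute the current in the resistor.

Only D₁ conducts; I_R ≈ 1 mA

Assume both conduct. Then node N would need to be at both 11−0.7 = 10.3 V and 9.6−0.7 = 8.9 V, which is impossible.
Assume only D₁ conducts: V_N = 11 − 0.7 = 10.3 V, so I_R = 10.3/10 = 1.03 mA.
Check D₂: its anode-to-cathode voltage is 9.6 − 10.3 = -0.7 V < 0.7 V, so it is off. The assumption is consistent.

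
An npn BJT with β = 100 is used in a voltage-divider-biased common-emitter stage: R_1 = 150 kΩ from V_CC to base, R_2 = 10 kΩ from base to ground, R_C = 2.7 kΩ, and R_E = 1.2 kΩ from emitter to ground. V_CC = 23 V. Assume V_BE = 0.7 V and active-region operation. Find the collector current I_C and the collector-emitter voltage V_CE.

Thevenize the base divider: V_Th = V_CC·R_2/(R_1+R_2) = 23×10/160 = 1.44 V, R_Th = R_1‖R_2 = 9.38 kΩ.
Base-emitter loop: V_Th = I_B·R_Th + V_BE + (β+1)I_B·R_E, so I_B = (1.44 − 0.7) / (9.38 + 101×1.2) = 0.00565 mA.
I_C = β·I_B = 100×0.00565 = 0.565 mA, and I_E = (β+1)I_B = 0.57 mA.
V_CE = V_CC − I_C·R_C − I_E·R_E = 23 − 0.565×2.7 − 0.57×1.2 = 20.8 V.
V_CE = 20.8 V > 0.2 V confirms active-region operation.

I_C ≈ 0.56 mA, V_CE ≈ 21 V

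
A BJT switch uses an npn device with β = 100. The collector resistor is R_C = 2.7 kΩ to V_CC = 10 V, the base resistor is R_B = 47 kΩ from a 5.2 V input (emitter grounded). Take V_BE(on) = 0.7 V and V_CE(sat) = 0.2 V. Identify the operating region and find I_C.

saturation; I_C ≈ 3.6 mA

Assume active: I_B = (5.2 − 0.7)/47 = 0.0957 mA, giving I_C = β·I_B = 9.57 mA.
But then V_CE = 10 − 9.57×2.7 = -15.9 V < V_CE(sat) = 0.2 V — impossible in the active region.
So the transistor is saturated. With V_CE = 0.2 V, I_C = (V_CC − 0.2)/R_C = 9.8/2.7 = 3.63 mA.
Check: β·I_B = 9.57 mA > I_C = 3.63 mA, confirming saturation.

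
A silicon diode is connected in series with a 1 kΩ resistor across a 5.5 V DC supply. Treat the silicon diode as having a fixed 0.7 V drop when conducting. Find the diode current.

KVL around the loop: 5.5 = V_D + I·R = 0.7 + I × 1 kΩ.
So I = (5.5 − 0.7) / 1 kΩ = 4.8 / 1 = 4.8 mA.

I ≈ 4.8 mA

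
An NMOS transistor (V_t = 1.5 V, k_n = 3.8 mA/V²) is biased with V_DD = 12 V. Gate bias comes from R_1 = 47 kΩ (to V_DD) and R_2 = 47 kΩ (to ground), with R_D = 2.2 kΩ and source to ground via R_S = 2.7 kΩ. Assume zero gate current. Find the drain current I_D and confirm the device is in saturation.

I_D ≈ 1.4 mA

V_G = V_DD·R_2/(R_1+R_2) = 12×47/94 = 6 V.
Assume saturation: I_D = (k_n/2)(V_GS − V_t)² with V_GS = V_G − I_D·R_S = 6 − 2.7·I_D.
Substituting gives 13.9·I_D² − 47.2·I_D + 38.5 = 0, with roots I_D = 1.35 or 2.05 mA.
The root I_D = 2.05 mA gives V_GS = 0.461 V ≤ V_t, so take I_D = 1.35 mA.
Then V_GS = 2.34 V and V_DS = V_DD − I_D(R_D+R_S) = 12 − 1.35×4.9 = 5.37 V.
Saturation requires V_DS ≥ V_GS − V_t = 0.844 V; 5.37 ≥ 0.844 ✓.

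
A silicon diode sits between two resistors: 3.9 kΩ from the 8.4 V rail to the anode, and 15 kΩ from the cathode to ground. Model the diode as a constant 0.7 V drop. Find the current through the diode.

I ≈ 0.41 mA

The two resistors are in series with the diode, so KVL gives 8.4 = I·3.9 + 0.7 + I·15.
I = (8.4 − 0.7) / (3.9 + 15) kΩ = 7.7 / 18.9 = 0.407 mA.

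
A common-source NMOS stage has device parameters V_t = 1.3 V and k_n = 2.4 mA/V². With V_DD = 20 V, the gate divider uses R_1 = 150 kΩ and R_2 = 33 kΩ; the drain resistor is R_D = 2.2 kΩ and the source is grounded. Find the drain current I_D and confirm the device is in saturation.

V_G = V_DD·R_2/(R_1+R_2) = 20×33/183 = 3.61 V. With the source grounded, V_GS = V_G = 3.61 V.
Assume saturation: I_D = (k_n/2)(V_GS − V_t)² = (2.4/2)×(3.61 − 1.3)² = 1.2×2.31² = 6.38 mA.
V_DS = V_DD − I_D·R_D = 20 − 6.38×2.2 = 5.95 V.
Saturation requires V_DS ≥ V_GS − V_t = 2.31 V; 5.95 ≥ 2.31 ✓.

I_D ≈ 6.4 mA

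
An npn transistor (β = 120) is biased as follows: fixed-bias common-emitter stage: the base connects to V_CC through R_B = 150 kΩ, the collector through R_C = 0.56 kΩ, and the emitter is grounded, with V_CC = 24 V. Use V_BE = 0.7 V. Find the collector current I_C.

Base loop: V_CC = I_B·R_B + V_BE, so I_B = (24 − 0.7)/150 kΩ = 0.155 mA.
In the active region I_C = β·I_B = 120 × 0.155 = 18.6 mA.
Collector loop: V_CE = V_CC − I_C·R_C = 24 − 18.6×0.56 = 13.6 V.
Since V_CE = 13.6 V > V_CE(sat) ≈ 0.2 V, the transistor is in the active region as assumed.

I_C ≈ 19 mA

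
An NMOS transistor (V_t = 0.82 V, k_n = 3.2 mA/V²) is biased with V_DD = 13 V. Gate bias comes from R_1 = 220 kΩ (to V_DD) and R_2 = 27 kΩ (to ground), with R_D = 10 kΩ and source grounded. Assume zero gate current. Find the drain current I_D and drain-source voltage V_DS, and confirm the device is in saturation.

I_D ≈ 0.58 mA, V_DS ≈ 7.2 V

V_G = V_DD·R_2/(R_1+R_2) = 13×27/247 = 1.42 V. With the source grounded, V_GS = V_G = 1.42 V.
Assume saturation: I_D = (k_n/2)(V_GS − V_t)² = (3.2/2)×(1.42 − 0.82)² = 1.6×0.601² = 0.578 mA.
V_DS = V_DD − I_D·R_D = 13 − 0.578×10 = 7.22 V.
Saturation requires V_DS ≥ V_GS − V_t = 0.601 V; 7.22 ≥ 0.601 ✓.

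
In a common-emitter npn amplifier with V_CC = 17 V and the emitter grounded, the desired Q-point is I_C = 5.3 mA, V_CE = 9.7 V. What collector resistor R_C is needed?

Collector loop: V_CC = I_C·R_C + V_CE.
R_C = (V_CC − V_CE)/I_C = (17 − 9.7)/5.3 = 1.38 kΩ.

R_C ≈ 1.4 kΩ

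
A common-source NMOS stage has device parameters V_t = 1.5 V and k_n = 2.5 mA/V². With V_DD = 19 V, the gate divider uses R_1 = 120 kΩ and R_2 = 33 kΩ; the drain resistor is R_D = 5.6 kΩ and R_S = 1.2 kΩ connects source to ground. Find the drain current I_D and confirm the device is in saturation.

V_G = V_DD·R_2/(R_1+R_2) = 19×33/153 = 4.1 V.
Assume saturation: I_D = (k_n/2)(V_GS − V_t)² with V_GS = V_G − I_D·R_S = 4.1 − 1.2·I_D.
Substituting gives 1.8·I_D² − 8.79·I_D + 8.44 = 0, with roots I_D = 1.31 or 3.57 mA.
The root I_D = 3.57 mA gives V_GS = -0.191 V ≤ V_t, so take I_D = 1.31 mA.
Then V_GS = 2.52 V and V_DS = V_DD − I_D(R_D+R_S) = 19 − 1.31×6.8 = 10.1 V.
Saturation requires V_DS ≥ V_GS − V_t = 1.02 V; 10.1 ≥ 1.02 ✓.

I_D ≈ 1.3 mA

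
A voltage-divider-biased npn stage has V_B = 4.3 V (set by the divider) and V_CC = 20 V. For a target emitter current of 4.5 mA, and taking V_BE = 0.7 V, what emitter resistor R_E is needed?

R_E ≈ 0.8 kΩ

V_E = V_B − V_BE = 4.3 − 0.7 = 3.6 V.
R_E = V_E / I_E = 3.6 / 4.5 = 0.8 kΩ.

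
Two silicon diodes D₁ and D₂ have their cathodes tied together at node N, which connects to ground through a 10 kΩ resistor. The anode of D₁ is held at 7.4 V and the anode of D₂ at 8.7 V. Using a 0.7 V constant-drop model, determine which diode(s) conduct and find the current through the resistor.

Only D₂ conducts; I_R ≈ 0.8 mA

Assume both conduct. Then node N would need to be at both 7.4−0.7 = 6.7 V and 8.7−0.7 = 8 V, which is impossible.
Assume only D₂ conducts: V_N = 8.7 − 0.7 = 8 V, so I_R = 8/10 = 0.8 mA.
Check D₁: its anode-to-cathode voltage is 7.4 − 8 = -0.6 V < 0.7 V, so it is off. The assumption is consistent.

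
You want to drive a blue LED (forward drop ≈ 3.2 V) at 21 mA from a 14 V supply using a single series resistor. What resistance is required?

The resistor drops V_S − V_D = 14 − 3.2 = 10.8 V at 21 mA.
R = 10.8 V / 21 mA = 0.514 kΩ.

R ≈ 0.51 kΩ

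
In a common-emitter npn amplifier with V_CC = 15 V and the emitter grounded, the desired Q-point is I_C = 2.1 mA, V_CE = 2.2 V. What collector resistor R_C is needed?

Collector loop: V_CC = I_C·R_C + V_CE.
R_C = (V_CC − V_CE)/I_C = (15 − 2.2)/2.1 = 6.1 kΩ.

R_C ≈ 6.1 kΩ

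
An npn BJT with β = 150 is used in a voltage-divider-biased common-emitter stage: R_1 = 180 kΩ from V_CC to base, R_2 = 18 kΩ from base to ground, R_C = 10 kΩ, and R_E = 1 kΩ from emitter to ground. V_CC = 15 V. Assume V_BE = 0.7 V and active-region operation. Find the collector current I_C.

Thevenize the base divider: V_Th = V_CC·R_2/(R_1+R_2) = 15×18/198 = 1.36 V, R_Th = R_1‖R_2 = 16.4 kΩ.
Base-emitter loop: V_Th = I_B·R_Th + V_BE + (β+1)I_B·R_E, so I_B = (1.36 − 0.7) / (16.4 + 151×1) = 0.00397 mA.
I_C = β·I_B = 150×0.00397 = 0.595 mA, and I_E = (β+1)I_B = 0.599 mA.
V_CE = V_CC − I_C·R_C − I_E·R_E = 15 − 0.595×10 − 0.599×1 = 8.45 V.
V_CE = 8.45 V > 0.2 V confirms active-region operation.

I_C ≈ 0.59 mA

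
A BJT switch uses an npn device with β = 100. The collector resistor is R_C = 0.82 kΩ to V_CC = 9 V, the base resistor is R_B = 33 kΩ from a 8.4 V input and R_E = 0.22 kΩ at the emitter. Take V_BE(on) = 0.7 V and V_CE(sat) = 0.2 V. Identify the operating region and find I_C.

saturation; I_C ≈ 8.4 mA

Assume active: I_B = (8.4 − 0.7)/(33 + 101×0.22) = 0.139 mA, I_C = β·I_B = 13.9 mA.
Then V_CE = 9 − 13.9×0.82 − 14.1×0.22 = -5.53 V < 0.2 V — the active assumption fails.
Re-solve with V_CE = 0.2 V. KCL at the emitter: V_E/R_E = (V_BB−0.7−V_E)/R_B + (V_CC−0.2−V_E)/R_C, giving V_E = 1.89 V.
I_C = (V_CC − 0.2 − V_E)/R_C = (8.8 − 1.89)/0.82 = 8.42 mA.
Check: I_B = (7.7 − 1.89)/33 = 0.176 mA, and β·I_B = 17.6 mA > I_C, confirming saturation.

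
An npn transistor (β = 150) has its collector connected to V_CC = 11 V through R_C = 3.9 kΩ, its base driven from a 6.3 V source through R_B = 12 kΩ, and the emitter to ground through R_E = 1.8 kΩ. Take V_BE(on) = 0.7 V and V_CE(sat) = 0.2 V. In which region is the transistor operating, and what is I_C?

Assume active: I_B = (6.3 − 0.7)/(12 + 151×1.8) = 0.0197 mA, I_C = β·I_B = 2.96 mA.
Then V_CE = 11 − 2.96×3.9 − 2.98×1.8 = -5.91 V < 0.2 V — the active assumption fails.
Re-solve with V_CE = 0.2 V. KCL at the emitter: V_E/R_E = (V_BB−0.7−V_E)/R_B + (V_CC−0.2−V_E)/R_C, giving V_E = 3.61 V.
I_C = (V_CC − 0.2 − V_E)/R_C = (10.8 − 3.61)/3.9 = 1.84 mA.
Check: I_B = (5.6 − 3.61)/12 = 0.165 mA, and β·I_B = 24.8 mA > I_C, confirming saturation.

saturation; I_C ≈ 1.8 mA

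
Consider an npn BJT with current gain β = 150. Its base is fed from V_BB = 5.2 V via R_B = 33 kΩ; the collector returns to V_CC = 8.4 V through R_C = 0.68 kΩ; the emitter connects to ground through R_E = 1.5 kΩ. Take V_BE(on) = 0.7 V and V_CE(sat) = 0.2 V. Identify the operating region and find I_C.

active; I_C ≈ 2.6 mA

Assume active. Base-emitter loop: I_B = (V_BB − V_BE)/(R_B + (β+1)R_E) = (5.2 − 0.7)/(33 + 151×1.5) = 0.0173 mA.
I_C = β·I_B = 150×0.0173 = 2.6 mA.
V_CE = V_CC − I_C·R_C − I_E·R_E = 8.4 − 2.6×0.68 − 2.62×1.5 = 2.7 V > V_CE(sat), so the active-region assumption holds.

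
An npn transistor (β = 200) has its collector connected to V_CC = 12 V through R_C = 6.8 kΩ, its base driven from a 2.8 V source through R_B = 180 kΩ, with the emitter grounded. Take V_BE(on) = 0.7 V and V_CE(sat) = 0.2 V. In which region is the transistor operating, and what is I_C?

saturation; I_C ≈ 1.7 mA

Assume active: I_B = (2.8 − 0.7)/180 = 0.0117 mA, giving I_C = β·I_B = 2.33 mA.
But then V_CE = 12 − 2.33×6.8 = -3.87 V < V_CE(sat) = 0.2 V — impossible in the active region.
So the transistor is saturated. With V_CE = 0.2 V, I_C = (V_CC − 0.2)/R_C = 11.8/6.8 = 1.74 mA.
Check: β·I_B = 2.33 mA > I_C = 1.74 mA, confirming saturation.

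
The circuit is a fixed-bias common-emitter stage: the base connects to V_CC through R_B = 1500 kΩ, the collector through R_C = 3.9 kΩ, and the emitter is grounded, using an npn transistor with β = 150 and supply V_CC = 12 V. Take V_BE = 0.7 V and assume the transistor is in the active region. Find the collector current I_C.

Base loop: V_CC = I_B·R_B + V_BE, so I_B = (12 − 0.7)/1500 kΩ = 0.00753 mA.
In the active region I_C = β·I_B = 150 × 0.00753 = 1.13 mA.
Collector loop: V_CE = V_CC − I_C·R_C = 12 − 1.13×3.9 = 7.59 V.
Since V_CE = 7.59 V > V_CE(sat) ≈ 0.2 V, the transistor is in the active region as assumed.

I_C ≈ 1.1 mA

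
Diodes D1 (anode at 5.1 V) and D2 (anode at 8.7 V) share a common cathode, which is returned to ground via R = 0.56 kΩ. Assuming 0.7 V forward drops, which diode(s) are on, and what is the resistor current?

Assume both conduct. Then node N would need to be at both 5.1−0.7 = 4.4 V and 8.7−0.7 = 8 V, which is impossible.
Assume only D2 conducts: V_N = 8.7 − 0.7 = 8 V, so I_R = 8/0.56 = 14.3 mA.
Check D1: its anode-to-cathode voltage is 5.1 − 8 = -2.9 V < 0.7 V, so it is off. The assumption is consistent.

Only D2 conducts; I_R ≈ 14 mA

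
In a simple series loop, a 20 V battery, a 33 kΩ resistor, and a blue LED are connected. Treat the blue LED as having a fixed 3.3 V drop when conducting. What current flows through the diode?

KVL around the loop: 20 = V_D + I·R = 3.3 + I × 33 kΩ.
So I = (20 − 3.3) / 33 kΩ = 16.7 / 33 = 0.506 mA.

I ≈ 0.51 mA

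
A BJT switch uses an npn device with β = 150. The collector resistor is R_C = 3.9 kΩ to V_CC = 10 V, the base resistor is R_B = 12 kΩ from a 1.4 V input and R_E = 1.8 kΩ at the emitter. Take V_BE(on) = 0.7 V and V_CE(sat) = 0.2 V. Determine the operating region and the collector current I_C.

Assume active. Base-emitter loop: I_B = (V_BB − V_BE)/(R_B + (β+1)R_E) = (1.4 − 0.7)/(12 + 151×1.8) = 0.00247 mA.
I_C = β·I_B = 150×0.00247 = 0.37 mA.
V_CE = V_CC − I_C·R_C − I_E·R_E = 10 − 0.37×3.9 − 0.372×1.8 = 7.89 V > V_CE(sat), so the active-region assumption holds.

active; I_C ≈ 0.37 mA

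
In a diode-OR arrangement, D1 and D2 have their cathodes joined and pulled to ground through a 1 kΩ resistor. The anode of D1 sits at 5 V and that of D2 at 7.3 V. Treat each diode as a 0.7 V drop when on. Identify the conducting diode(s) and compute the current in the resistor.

Only D2 conducts; I_R ≈ 6.6 mA

Assume both conduct. Then node N would need to be at both 5−0.7 = 4.3 V and 7.3−0.7 = 6.6 V, which is impossible.
Assume only D2 conducts: V_N = 7.3 − 0.7 = 6.6 V, so I_R = 6.6/1 = 6.6 mA.
Check D1: its anode-to-cathode voltage is 5 − 6.6 = -1.6 V < 0.7 V, so it is off. The assumption is consistent.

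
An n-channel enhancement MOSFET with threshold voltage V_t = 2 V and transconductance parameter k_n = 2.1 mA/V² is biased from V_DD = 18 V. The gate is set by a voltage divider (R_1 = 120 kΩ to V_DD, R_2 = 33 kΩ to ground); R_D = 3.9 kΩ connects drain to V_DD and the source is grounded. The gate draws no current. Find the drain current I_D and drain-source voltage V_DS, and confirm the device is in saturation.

I_D ≈ 3.7 mA, V_DS ≈ 3.5 V

V_G = V_DD·R_2/(R_1+R_2) = 18×33/153 = 3.88 V. With the source grounded, V_GS = V_G = 3.88 V.
Assume saturation: I_D = (k_n/2)(V_GS − V_t)² = (2.1/2)×(3.88 − 2)² = 1.05×1.88² = 3.72 mA.
V_DS = V_DD − I_D·R_D = 18 − 3.72×3.9 = 3.49 V.
Saturation requires V_DS ≥ V_GS − V_t = 1.88 V; 3.49 ≥ 1.88 ✓.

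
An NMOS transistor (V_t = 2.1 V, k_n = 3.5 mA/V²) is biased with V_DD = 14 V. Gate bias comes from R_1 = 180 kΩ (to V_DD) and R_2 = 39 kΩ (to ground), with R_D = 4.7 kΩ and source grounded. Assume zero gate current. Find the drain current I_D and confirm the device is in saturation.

V_G = V_DD·R_2/(R_1+R_2) = 14×39/219 = 2.49 V. With the source grounded, V_GS = V_G = 2.49 V.
Assume saturation: I_D = (k_n/2)(V_GS − V_t)² = (3.5/2)×(2.49 − 2.1)² = 1.75×0.393² = 0.27 mA.
V_DS = V_DD − I_D·R_D = 14 − 0.27×4.7 = 12.7 V.
Saturation requires V_DS ≥ V_GS − V_t = 0.393 V; 12.7 ≥ 0.393 ✓.

I_D ≈ 0.27 mA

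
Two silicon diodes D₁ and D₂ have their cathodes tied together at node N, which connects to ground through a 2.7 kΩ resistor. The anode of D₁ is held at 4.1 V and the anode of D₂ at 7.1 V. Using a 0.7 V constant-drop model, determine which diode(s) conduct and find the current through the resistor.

Only D₂ conducts; I_R ≈ 2.4 mA

Assume both conduct. Then node N would need to be at both 4.1−0.7 = 3.4 V and 7.1−0.7 = 6.4 V, which is impossible.
Assume only D₂ conducts: V_N = 7.1 − 0.7 = 6.4 V, so I_R = 6.4/2.7 = 2.37 mA.
Check D₁: its anode-to-cathode voltage is 4.1 − 6.4 = -2.3 V < 0.7 V, so it is off. The assumption is consistent.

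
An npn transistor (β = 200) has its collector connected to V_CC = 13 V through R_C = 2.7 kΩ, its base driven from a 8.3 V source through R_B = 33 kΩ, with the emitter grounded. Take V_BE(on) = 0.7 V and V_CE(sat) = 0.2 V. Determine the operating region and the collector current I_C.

Assume active: I_B = (8.3 − 0.7)/33 = 0.23 mA, giving I_C = β·I_B = 46.1 mA.
But then V_CE = 13 − 46.1×2.7 = -111 V < V_CE(sat) = 0.2 V — impossible in the active region.
So the transistor is saturated. With V_CE = 0.2 V, I_C = (V_CC − 0.2)/R_C = 12.8/2.7 = 4.74 mA.
Check: β·I_B = 46.1 mA > I_C = 4.74 mA, confirming saturation.

saturation; I_C ≈ 4.7 mA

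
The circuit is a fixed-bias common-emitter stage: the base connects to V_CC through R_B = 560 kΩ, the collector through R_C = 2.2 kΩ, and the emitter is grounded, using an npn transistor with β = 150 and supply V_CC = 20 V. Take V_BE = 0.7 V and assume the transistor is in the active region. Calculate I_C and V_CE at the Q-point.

I_C ≈ 5.2 mA, V_CE ≈ 8.6 V

Base loop: V_CC = I_B·R_B + V_BE, so I_B = (20 − 0.7)/560 kΩ = 0.0345 mA.
In the active region I_C = β·I_B = 150 × 0.0345 = 5.17 mA.
Collector loop: V_CE = V_CC − I_C·R_C = 20 − 5.17×2.2 = 8.63 V.
Since V_CE = 8.63 V > V_CE(sat) ≈ 0.2 V, the transistor is in the active region as assumed.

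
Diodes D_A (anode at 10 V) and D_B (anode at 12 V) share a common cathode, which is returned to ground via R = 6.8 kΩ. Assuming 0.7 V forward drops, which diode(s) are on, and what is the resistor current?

Assume both conduct. Then node N would need to be at both 10−0.7 = 9.3 V and 12−0.7 = 11.3 V, which is impossible.
Assume only D_B conducts: V_N = 12 − 0.7 = 11.3 V, so I_R = 11.3/6.8 = 1.66 mA.
Check D_A: its anode-to-cathode voltage is 10 − 11.3 = -1.3 V < 0.7 V, so it is off. The assumption is consistent.

Only D_B conducts; I_R ≈ 1.7 mA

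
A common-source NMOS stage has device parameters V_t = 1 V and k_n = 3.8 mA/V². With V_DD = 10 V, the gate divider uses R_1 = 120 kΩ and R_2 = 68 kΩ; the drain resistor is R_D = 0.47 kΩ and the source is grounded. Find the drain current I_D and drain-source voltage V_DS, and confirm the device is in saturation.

I_D ≈ 13 mA, V_DS ≈ 3.9 V

V_G = V_DD·R_2/(R_1+R_2) = 10×68/188 = 3.62 V. With the source grounded, V_GS = V_G = 3.62 V.
Assume saturation: I_D = (k_n/2)(V_GS − V_t)² = (3.8/2)×(3.62 − 1)² = 1.9×2.62² = 13 mA.
V_DS = V_DD − I_D·R_D = 10 − 13×0.47 = 3.88 V.
Saturation requires V_DS ≥ V_GS − V_t = 2.62 V; 3.88 ≥ 2.62 ✓.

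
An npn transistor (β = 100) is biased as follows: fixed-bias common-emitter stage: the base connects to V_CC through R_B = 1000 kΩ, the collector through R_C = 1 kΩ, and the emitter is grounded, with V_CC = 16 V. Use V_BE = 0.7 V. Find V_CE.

V_CE ≈ 14 V

Base loop: V_CC = I_B·R_B + V_BE, so I_B = (16 − 0.7)/1000 kΩ = 0.0153 mA.
In the active region I_C = β·I_B = 100 × 0.0153 = 1.53 mA.
Collector loop: V_CE = V_CC − I_C·R_C = 16 − 1.53×1 = 14.5 V.
Since V_CE = 14.5 V > V_CE(sat) ≈ 0.2 V, the transistor is in the active region as assumed.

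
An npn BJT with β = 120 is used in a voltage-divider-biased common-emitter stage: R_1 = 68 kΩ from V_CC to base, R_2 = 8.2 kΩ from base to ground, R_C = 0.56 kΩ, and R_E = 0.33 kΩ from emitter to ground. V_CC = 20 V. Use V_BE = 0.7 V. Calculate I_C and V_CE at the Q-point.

Thevenize the base divider: V_Th = V_CC·R_2/(R_1+R_2) = 20×8.2/76.2 = 2.15 V, R_Th = R_1‖R_2 = 7.32 kΩ.
Base-emitter loop: V_Th = I_B·R_Th + V_BE + (β+1)I_B·R_E, so I_B = (2.15 − 0.7) / (7.32 + 121×0.33) = 0.0307 mA.
I_C = β·I_B = 120×0.0307 = 3.69 mA, and I_E = (β+1)I_B = 3.72 mA.
V_CE = V_CC − I_C·R_C − I_E·R_E = 20 − 3.69×0.56 − 3.72×0.33 = 16.7 V.
V_CE = 16.7 V > 0.2 V confirms active-region operation.

I_C ≈ 3.7 mA, V_CE ≈ 17 V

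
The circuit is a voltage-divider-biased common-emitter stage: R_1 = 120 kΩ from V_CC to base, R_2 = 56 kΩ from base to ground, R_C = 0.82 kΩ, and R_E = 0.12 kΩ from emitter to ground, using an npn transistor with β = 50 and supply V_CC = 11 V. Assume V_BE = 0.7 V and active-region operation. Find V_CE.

V_CE ≈ 8 V

Thevenize the base divider: V_Th = V_CC·R_2/(R_1+R_2) = 11×56/176 = 3.5 V, R_Th = R_1‖R_2 = 38.2 kΩ.
Base-emitter loop: V_Th = I_B·R_Th + V_BE + (β+1)I_B·R_E, so I_B = (3.5 − 0.7) / (38.2 + 51×0.12) = 0.0632 mA.
I_C = β·I_B = 50×0.0632 = 3.16 mA, and I_E = (β+1)I_B = 3.22 mA.
V_CE = V_CC − I_C·R_C − I_E·R_E = 11 − 3.16×0.82 − 3.22×0.12 = 8.02 V.
V_CE = 8.02 V > 0.2 V confirms active-region operation.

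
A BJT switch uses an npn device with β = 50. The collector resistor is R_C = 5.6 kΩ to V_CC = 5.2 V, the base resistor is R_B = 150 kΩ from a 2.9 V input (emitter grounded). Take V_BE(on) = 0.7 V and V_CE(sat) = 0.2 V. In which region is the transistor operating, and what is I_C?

active; I_C ≈ 0.73 mA

Assume active. Base-emitter loop: I_B = (V_BB − V_BE)/R_B = (2.9 − 0.7)/150 = 0.0147 mA.
I_C = β·I_B = 50×0.0147 = 0.733 mA.
V_CE = V_CC − I_C·R_C = 5.2 − 0.733×5.6 = 1.09 V > V_CE(sat), so the active-region assumption holds.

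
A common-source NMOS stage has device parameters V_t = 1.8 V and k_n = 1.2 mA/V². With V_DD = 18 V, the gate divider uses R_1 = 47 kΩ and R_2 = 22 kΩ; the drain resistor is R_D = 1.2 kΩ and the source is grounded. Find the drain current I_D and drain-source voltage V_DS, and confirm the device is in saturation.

I_D ≈ 9.3 mA, V_DS ≈ 6.8 V

V_G = V_DD·R_2/(R_1+R_2) = 18×22/69 = 5.74 V. With the source grounded, V_GS = V_G = 5.74 V.
Assume saturation: I_D = (k_n/2)(V_GS − V_t)² = (1.2/2)×(5.74 − 1.8)² = 0.6×3.94² = 9.31 mA.
V_DS = V_DD − I_D·R_D = 18 − 9.31×1.2 = 6.83 V.
Saturation requires V_DS ≥ V_GS − V_t = 3.94 V; 6.83 ≥ 3.94 ✓.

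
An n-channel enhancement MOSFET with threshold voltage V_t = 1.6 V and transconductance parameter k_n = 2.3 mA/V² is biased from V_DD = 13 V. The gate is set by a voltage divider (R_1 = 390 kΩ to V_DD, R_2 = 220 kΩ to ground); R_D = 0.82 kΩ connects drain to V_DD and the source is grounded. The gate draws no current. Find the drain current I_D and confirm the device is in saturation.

I_D ≈ 11 mA

V_G = V_DD·R_2/(R_1+R_2) = 13×220/610 = 4.69 V. With the source grounded, V_GS = V_G = 4.69 V.
Assume saturation: I_D = (k_n/2)(V_GS − V_t)² = (2.3/2)×(4.69 − 1.6)² = 1.15×3.09² = 11 mA.
V_DS = V_DD − I_D·R_D = 13 − 11×0.82 = 4 V.
Saturation requires V_DS ≥ V_GS − V_t = 3.09 V; 4 ≥ 3.09 ✓.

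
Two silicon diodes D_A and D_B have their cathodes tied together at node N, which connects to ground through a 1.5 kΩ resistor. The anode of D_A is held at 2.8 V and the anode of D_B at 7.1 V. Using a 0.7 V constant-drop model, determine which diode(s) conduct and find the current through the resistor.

Only D_B conducts; I_R ≈ 4.3 mA

Assume both conduct. Then node N would need to be at both 2.8−0.7 = 2.1 V and 7.1−0.7 = 6.4 V, which is impossible.
Assume only D_B conducts: V_N = 7.1 − 0.7 = 6.4 V, so I_R = 6.4/1.5 = 4.27 mA.
Check D_A: its anode-to-cathode voltage is 2.8 − 6.4 = -3.6 V < 0.7 V, so it is off. The assumption is consistent.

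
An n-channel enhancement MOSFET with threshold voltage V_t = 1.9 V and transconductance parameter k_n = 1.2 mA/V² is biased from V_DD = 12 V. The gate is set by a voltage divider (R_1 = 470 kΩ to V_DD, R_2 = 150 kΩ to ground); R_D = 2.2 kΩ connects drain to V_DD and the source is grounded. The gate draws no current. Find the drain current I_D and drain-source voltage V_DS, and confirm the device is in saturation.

I_D ≈ 0.6 mA, V_DS ≈ 11 V

V_G = V_DD·R_2/(R_1+R_2) = 12×150/620 = 2.9 V. With the source grounded, V_GS = V_G = 2.9 V.
Assume saturation: I_D = (k_n/2)(V_GS − V_t)² = (1.2/2)×(2.9 − 1.9)² = 0.6×1² = 0.604 mA.
V_DS = V_DD − I_D·R_D = 12 − 0.604×2.2 = 10.7 V.
Saturation requires V_DS ≥ V_GS − V_t = 1 V; 10.7 ≥ 1 ✓.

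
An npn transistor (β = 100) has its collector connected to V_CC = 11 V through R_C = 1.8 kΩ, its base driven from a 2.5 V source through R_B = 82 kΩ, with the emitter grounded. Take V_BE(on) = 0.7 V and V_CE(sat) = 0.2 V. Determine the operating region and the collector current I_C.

Assume active. Base-emitter loop: I_B = (V_BB − V_BE)/R_B = (2.5 − 0.7)/82 = 0.022 mA.
I_C = β·I_B = 100×0.022 = 2.2 mA.
V_CE = V_CC − I_C·R_C = 11 − 2.2×1.8 = 7.05 V > V_CE(sat), so the active-region assumption holds.

active; I_C ≈ 2.2 mA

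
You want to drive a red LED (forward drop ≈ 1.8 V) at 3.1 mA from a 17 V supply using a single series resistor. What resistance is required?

R ≈ 4.9 kΩ

The resistor drops V_S − V_D = 17 − 1.8 = 15.2 V at 3.1 mA.
R = 15.2 V / 3.1 mA = 4.9 kΩ.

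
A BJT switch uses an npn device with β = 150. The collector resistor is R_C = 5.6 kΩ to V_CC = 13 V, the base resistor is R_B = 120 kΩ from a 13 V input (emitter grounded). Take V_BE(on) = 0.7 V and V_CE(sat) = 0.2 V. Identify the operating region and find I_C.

Assume active: I_B = (13 − 0.7)/120 = 0.103 mA, giving I_C = β·I_B = 15.4 mA.
But then V_CE = 13 − 15.4×5.6 = -73.1 V < V_CE(sat) = 0.2 V — impossible in the active region.
So the transistor is saturated. With V_CE = 0.2 V, I_C = (V_CC − 0.2)/R_C = 12.8/5.6 = 2.29 mA.
Check: β·I_B = 15.4 mA > I_C = 2.29 mA, confirming saturation.

saturation; I_C ≈ 2.3 mA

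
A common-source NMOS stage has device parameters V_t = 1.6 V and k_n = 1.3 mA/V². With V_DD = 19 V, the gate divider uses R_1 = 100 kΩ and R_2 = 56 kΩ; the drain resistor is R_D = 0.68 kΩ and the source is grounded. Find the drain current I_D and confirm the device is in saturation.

I_D ≈ 18 mA

V_G = V_DD·R_2/(R_1+R_2) = 19×56/156 = 6.82 V. With the source grounded, V_GS = V_G = 6.82 V.
Assume saturation: I_D = (k_n/2)(V_GS − V_t)² = (1.3/2)×(6.82 − 1.6)² = 0.65×5.22² = 17.7 mA.
V_DS = V_DD − I_D·R_D = 19 − 17.7×0.68 = 6.95 V.
Saturation requires V_DS ≥ V_GS − V_t = 5.22 V; 6.95 ≥ 5.22 ✓.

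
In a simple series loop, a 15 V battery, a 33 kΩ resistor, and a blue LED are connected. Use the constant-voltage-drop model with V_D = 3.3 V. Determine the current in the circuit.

KVL around the loop: 15 = V_D + I·R = 3.3 + I × 33 kΩ.
So I = (15 − 3.3) / 33 kΩ = 11.7 / 33 = 0.355 mA.

I ≈ 0.35 mA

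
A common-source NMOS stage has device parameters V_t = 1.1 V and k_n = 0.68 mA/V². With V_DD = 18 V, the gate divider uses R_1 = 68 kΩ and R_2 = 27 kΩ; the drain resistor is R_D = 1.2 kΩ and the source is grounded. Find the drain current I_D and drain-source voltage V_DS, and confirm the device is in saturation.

I_D ≈ 5.5 mA, V_DS ≈ 11 V

V_G = V_DD·R_2/(R_1+R_2) = 18×27/95 = 5.12 V. With the source grounded, V_GS = V_G = 5.12 V.
Assume saturation: I_D = (k_n/2)(V_GS − V_t)² = (0.68/2)×(5.12 − 1.1)² = 0.34×4.02² = 5.48 mA.
V_DS = V_DD − I_D·R_D = 18 − 5.48×1.2 = 11.4 V.
Saturation requires V_DS ≥ V_GS − V_t = 4.02 V; 11.4 ≥ 4.02 ✓.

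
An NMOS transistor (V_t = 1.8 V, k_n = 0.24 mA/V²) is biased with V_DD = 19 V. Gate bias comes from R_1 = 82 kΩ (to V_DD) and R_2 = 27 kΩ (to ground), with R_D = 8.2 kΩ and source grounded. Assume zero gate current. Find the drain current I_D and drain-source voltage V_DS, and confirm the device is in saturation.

I_D ≈ 1 mA, V_DS ≈ 11 V

V_G = V_DD·R_2/(R_1+R_2) = 19×27/109 = 4.71 V. With the source grounded, V_GS = V_G = 4.71 V.
Assume saturation: I_D = (k_n/2)(V_GS − V_t)² = (0.24/2)×(4.71 − 1.8)² = 0.12×2.91² = 1.01 mA.
V_DS = V_DD − I_D·R_D = 19 − 1.01×8.2 = 10.7 V.
Saturation requires V_DS ≥ V_GS − V_t = 2.91 V; 10.7 ≥ 2.91 ✓.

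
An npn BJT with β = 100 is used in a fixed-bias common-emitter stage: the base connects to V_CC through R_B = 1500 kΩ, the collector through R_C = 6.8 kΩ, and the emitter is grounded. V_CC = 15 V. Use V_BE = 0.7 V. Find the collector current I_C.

Base loop: V_CC = I_B·R_B + V_BE, so I_B = (15 − 0.7)/1500 kΩ = 0.00953 mA.
In the active region I_C = β·I_B = 100 × 0.00953 = 0.953 mA.
Collector loop: V_CE = V_CC − I_C·R_C = 15 − 0.953×6.8 = 8.52 V.
Since V_CE = 8.52 V > V_CE(sat) ≈ 0.2 V, the transistor is in the active region as assumed.

I_C ≈ 0.95 mA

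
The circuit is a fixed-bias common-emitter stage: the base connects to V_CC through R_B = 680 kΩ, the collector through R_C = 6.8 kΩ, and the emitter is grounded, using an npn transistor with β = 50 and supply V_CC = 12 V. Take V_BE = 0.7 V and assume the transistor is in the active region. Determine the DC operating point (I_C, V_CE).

I_C ≈ 0.83 mA, V_CE ≈ 6.3 V

Base loop: V_CC = I_B·R_B + V_BE, so I_B = (12 − 0.7)/680 kΩ = 0.0166 mA.
In the active region I_C = β·I_B = 50 × 0.0166 = 0.831 mA.
Collector loop: V_CE = V_CC − I_C·R_C = 12 − 0.831×6.8 = 6.35 V.
Since V_CE = 6.35 V > V_CE(sat) ≈ 0.2 V, the transistor is in the active region as assumed.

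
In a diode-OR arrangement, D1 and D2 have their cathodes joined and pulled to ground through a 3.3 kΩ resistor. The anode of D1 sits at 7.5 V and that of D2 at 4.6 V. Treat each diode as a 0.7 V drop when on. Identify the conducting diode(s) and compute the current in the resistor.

Assume both conduct. Then node N would need to be at both 7.5−0.7 = 6.8 V and 4.6−0.7 = 3.9 V, which is impossible.
Assume only D1 conducts: V_N = 7.5 − 0.7 = 6.8 V, so I_R = 6.8/3.3 = 2.06 mA.
Check D2: its anode-to-cathode voltage is 4.6 − 6.8 = -2.2 V < 0.7 V, so it is off. The assumption is consistent.

Only D1 conducts; I_R ≈ 2.1 mA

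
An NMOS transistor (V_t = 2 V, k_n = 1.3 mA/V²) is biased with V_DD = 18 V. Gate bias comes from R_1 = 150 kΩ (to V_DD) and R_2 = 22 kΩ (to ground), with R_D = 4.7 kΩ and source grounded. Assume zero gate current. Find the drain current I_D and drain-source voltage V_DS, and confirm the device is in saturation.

V_G = V_DD·R_2/(R_1+R_2) = 18×22/172 = 2.3 V. With the source grounded, V_GS = V_G = 2.3 V.
Assume saturation: I_D = (k_n/2)(V_GS − V_t)² = (1.3/2)×(2.3 − 2)² = 0.65×0.302² = 0.0594 mA.
V_DS = V_DD − I_D·R_D = 18 − 0.0594×4.7 = 17.7 V.
Saturation requires V_DS ≥ V_GS − V_t = 0.302 V; 17.7 ≥ 0.302 ✓.

I_D ≈ 0.059 mA, V_DS ≈ 18 V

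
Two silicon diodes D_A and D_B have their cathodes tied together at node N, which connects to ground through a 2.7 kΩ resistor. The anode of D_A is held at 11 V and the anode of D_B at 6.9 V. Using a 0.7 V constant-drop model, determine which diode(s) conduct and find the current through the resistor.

Assume both conduct. Then node N would need to be at both 11−0.7 = 10.3 V and 6.9−0.7 = 6.2 V, which is impossible.
Assume only D_A conducts: V_N = 11 − 0.7 = 10.3 V, so I_R = 10.3/2.7 = 3.81 mA.
Check D_B: its anode-to-cathode voltage is 6.9 − 10.3 = -3.4 V < 0.7 V, so it is off. The assumption is consistent.

Only D_A conducts; I_R ≈ 3.8 mA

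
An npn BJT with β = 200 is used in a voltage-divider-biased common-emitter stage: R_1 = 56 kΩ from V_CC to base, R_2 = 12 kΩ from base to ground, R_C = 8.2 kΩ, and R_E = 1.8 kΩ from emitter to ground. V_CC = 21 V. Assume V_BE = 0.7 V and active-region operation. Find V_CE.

Thevenize the base divider: V_Th = V_CC·R_2/(R_1+R_2) = 21×12/68 = 3.71 V, R_Th = R_1‖R_2 = 9.88 kΩ.
Base-emitter loop: V_Th = I_B·R_Th + V_BE + (β+1)I_B·R_E, so I_B = (3.71 − 0.7) / (9.88 + 201×1.8) = 0.00809 mA.
I_C = β·I_B = 200×0.00809 = 1.62 mA, and I_E = (β+1)I_B = 1.63 mA.
V_CE = V_CC − I_C·R_C − I_E·R_E = 21 − 1.62×8.2 − 1.63×1.8 = 4.81 V.
V_CE = 4.81 V > 0.2 V confirms active-region operation.

V_CE ≈ 4.8 V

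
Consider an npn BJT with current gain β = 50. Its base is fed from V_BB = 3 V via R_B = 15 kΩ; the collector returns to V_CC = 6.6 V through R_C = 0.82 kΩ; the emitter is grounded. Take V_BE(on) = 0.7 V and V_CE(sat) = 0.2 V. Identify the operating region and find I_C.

active; I_C ≈ 7.7 mA

Assume active. Base-emitter loop: I_B = (V_BB − V_BE)/R_B = (3 − 0.7)/15 = 0.153 mA.
I_C = β·I_B = 50×0.153 = 7.67 mA.
V_CE = V_CC − I_C·R_C = 6.6 − 7.67×0.82 = 0.313 V > V_CE(sat), so the active-region assumption holds.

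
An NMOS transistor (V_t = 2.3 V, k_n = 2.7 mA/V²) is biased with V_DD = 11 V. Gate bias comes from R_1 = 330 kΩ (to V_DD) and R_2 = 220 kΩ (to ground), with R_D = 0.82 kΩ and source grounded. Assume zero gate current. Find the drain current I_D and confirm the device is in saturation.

I_D ≈ 6 mA

V_G = V_DD·R_2/(R_1+R_2) = 11×220/550 = 4.4 V. With the source grounded, V_GS = V_G = 4.4 V.
Assume saturation: I_D = (k_n/2)(V_GS − V_t)² = (2.7/2)×(4.4 − 2.3)² = 1.35×2.1² = 5.95 mA.
V_DS = V_DD − I_D·R_D = 11 − 5.95×0.82 = 6.12 V.
Saturation requires V_DS ≥ V_GS − V_t = 2.1 V; 6.12 ≥ 2.1 ✓.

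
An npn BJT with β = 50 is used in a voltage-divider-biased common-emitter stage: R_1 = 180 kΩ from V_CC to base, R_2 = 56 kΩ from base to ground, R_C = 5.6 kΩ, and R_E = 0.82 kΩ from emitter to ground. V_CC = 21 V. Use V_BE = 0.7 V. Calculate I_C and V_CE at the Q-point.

I_C ≈ 2.5 mA, V_CE ≈ 4.7 V

Thevenize the base divider: V_Th = V_CC·R_2/(R_1+R_2) = 21×56/236 = 4.98 V, R_Th = R_1‖R_2 = 42.7 kΩ.
Base-emitter loop: V_Th = I_B·R_Th + V_BE + (β+1)I_B·R_E, so I_B = (4.98 − 0.7) / (42.7 + 51×0.82) = 0.0507 mA.
I_C = β·I_B = 50×0.0507 = 2.53 mA, and I_E = (β+1)I_B = 2.58 mA.
V_CE = V_CC − I_C·R_C − I_E·R_E = 21 − 2.53×5.6 − 2.58×0.82 = 4.69 V.
V_CE = 4.69 V > 0.2 V confirms active-region operation.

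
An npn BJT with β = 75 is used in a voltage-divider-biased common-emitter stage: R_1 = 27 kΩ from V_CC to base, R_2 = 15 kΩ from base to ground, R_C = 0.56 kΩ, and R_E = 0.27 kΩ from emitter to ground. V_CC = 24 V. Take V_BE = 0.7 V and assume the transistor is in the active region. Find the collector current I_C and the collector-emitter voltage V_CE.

Thevenize the base divider: V_Th = V_CC·R_2/(R_1+R_2) = 24×15/42 = 8.57 V, R_Th = R_1‖R_2 = 9.64 kΩ.
Base-emitter loop: V_Th = I_B·R_Th + V_BE + (β+1)I_B·R_E, so I_B = (8.57 − 0.7) / (9.64 + 76×0.27) = 0.261 mA.
I_C = β·I_B = 75×0.261 = 19.6 mA, and I_E = (β+1)I_B = 19.8 mA.
V_CE = V_CC − I_C·R_C − I_E·R_E = 24 − 19.6×0.56 − 19.8×0.27 = 7.68 V.
V_CE = 7.68 V > 0.2 V confirms active-region operation.

I_C ≈ 20 mA, V_CE ≈ 7.7 V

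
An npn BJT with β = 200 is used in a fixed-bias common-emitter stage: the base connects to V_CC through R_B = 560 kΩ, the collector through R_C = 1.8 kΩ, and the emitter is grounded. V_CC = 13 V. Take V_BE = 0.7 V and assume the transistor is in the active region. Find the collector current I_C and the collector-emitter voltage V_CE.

Base loop: V_CC = I_B·R_B + V_BE, so I_B = (13 − 0.7)/560 kΩ = 0.022 mA.
In the active region I_C = β·I_B = 200 × 0.022 = 4.39 mA.
Collector loop: V_CE = V_CC − I_C·R_C = 13 − 4.39×1.8 = 5.09 V.
Since V_CE = 5.09 V > V_CE(sat) ≈ 0.2 V, the transistor is in the active region as assumed.

I_C ≈ 4.4 mA, V_CE ≈ 5.1 V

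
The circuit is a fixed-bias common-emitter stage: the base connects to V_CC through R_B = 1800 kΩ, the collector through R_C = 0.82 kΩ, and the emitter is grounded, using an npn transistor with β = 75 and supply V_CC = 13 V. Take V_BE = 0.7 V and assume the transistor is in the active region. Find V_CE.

V_CE ≈ 13 V

Base loop: V_CC = I_B·R_B + V_BE, so I_B = (13 − 0.7)/1800 kΩ = 0.00683 mA.
In the active region I_C = β·I_B = 75 × 0.00683 = 0.513 mA.
Collector loop: V_CE = V_CC − I_C·R_C = 13 − 0.513×0.82 = 12.6 V.
Since V_CE = 12.6 V > V_CE(sat) ≈ 0.2 V, the transistor is in the active region as assumed.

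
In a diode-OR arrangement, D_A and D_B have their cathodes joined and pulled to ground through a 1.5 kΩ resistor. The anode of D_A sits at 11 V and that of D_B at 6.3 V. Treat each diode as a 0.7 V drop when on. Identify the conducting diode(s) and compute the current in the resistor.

Only D_A conducts; I_R ≈ 6.9 mA

Assume both conduct. Then node N would need to be at both 11−0.7 = 10.3 V and 6.3−0.7 = 5.6 V, which is impossible.
Assume only D_A conducts: V_N = 11 − 0.7 = 10.3 V, so I_R = 10.3/1.5 = 6.87 mA.
Check D_B: its anode-to-cathode voltage is 6.3 − 10.3 = -4 V < 0.7 V, so it is off. The assumption is consistent.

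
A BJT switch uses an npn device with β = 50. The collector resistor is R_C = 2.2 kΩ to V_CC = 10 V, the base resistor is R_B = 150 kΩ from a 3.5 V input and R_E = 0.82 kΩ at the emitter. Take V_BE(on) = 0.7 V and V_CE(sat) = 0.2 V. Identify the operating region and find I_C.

Assume active. Base-emitter loop: I_B = (V_BB − V_BE)/(R_B + (β+1)R_E) = (3.5 − 0.7)/(150 + 51×0.82) = 0.0146 mA.
I_C = β·I_B = 50×0.0146 = 0.73 mA.
V_CE = V_CC − I_C·R_C − I_E·R_E = 10 − 0.73×2.2 − 0.744×0.82 = 7.78 V > V_CE(sat), so the active-region assumption holds.

active; I_C ≈ 0.73 mA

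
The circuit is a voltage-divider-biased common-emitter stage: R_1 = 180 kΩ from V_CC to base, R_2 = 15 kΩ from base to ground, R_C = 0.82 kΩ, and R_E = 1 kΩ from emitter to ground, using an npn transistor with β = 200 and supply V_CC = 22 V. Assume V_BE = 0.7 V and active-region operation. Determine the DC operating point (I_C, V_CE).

Thevenize the base divider: V_Th = V_CC·R_2/(R_1+R_2) = 22×15/195 = 1.69 V, R_Th = R_1‖R_2 = 13.8 kΩ.
Base-emitter loop: V_Th = I_B·R_Th + V_BE + (β+1)I_B·R_E, so I_B = (1.69 − 0.7) / (13.8 + 201×1) = 0.00462 mA.
I_C = β·I_B = 200×0.00462 = 0.924 mA, and I_E = (β+1)I_B = 0.928 mA.
V_CE = V_CC − I_C·R_C − I_E·R_E = 22 − 0.924×0.82 − 0.928×1 = 20.3 V.
V_CE = 20.3 V > 0.2 V confirms active-region operation.

I_C ≈ 0.92 mA, V_CE ≈ 20 V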